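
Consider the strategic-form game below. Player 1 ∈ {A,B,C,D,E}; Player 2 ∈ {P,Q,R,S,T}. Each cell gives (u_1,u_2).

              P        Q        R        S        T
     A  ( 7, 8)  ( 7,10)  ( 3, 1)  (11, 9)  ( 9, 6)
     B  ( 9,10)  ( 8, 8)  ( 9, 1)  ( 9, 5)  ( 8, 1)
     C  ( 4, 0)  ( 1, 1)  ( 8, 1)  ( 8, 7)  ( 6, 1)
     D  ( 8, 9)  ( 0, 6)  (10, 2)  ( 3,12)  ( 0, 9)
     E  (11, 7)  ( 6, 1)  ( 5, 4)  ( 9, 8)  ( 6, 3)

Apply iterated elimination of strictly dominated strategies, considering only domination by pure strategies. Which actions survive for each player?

Survivors P1:{A,B,E} P2:{P,Q,S}

P1 drop C (B beats it: P:9>4 Q:8>1 R:9>8 S:9>8 T:8>6)
P2 drop R (P beats it: A:8>1 B:10>1 D:9>2 E:7>4)
P1 drop D (B beats it: P:9>8 Q:8>0 S:9>3 T:8>0)
P2 drop T (P beats it: A:8>6 B:10>1 E:7>3)
P1→{A,B,E} P2→{P,Q,S}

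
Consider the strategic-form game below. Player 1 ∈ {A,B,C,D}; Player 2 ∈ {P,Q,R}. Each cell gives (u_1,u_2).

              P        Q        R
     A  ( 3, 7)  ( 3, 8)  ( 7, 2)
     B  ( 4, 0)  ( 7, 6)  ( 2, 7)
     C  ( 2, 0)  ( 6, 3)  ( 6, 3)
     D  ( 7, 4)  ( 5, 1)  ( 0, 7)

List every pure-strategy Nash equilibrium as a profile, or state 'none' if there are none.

(A,P): not NE [P1→D gives 7>3; P2→Q gives 8>7]
(A,Q): not NE [P1→B gives 7>3]
(A,R): not NE [P2→Q gives 8>2]
(B,P): not NE [P1→D gives 7>4; P2→R gives 7>0]
(B,Q): not NE [P2→R gives 7>6]
(B,R): not NE [P1→A gives 7>2]
(C,P): not NE [P1→D gives 7>2; P2→R gives 3>0]
(C,Q): not NE [P1→B gives 7>6]
(C,R): not NE [P1→A gives 7>6]
(D,P): not NE [P2→R gives 7>4]
(D,Q): not NE [P1→B gives 7>5; P2→R gives 7>1]
(D,R): not NE [P1→A gives 7>0]

Equilibria: none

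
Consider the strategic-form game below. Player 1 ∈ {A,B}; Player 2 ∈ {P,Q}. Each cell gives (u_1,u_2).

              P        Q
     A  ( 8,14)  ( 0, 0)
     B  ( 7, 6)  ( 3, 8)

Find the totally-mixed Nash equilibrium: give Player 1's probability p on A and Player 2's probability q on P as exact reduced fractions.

(p,q) = (1/8, 3/4)

P1 indiff ⇒ q·8+(1-q)·0 = q·7+(1-q)·3 ⇒ q(1) = (1-q)(3) ⇒ q = 3/4
P2 indiff ⇒ p·14+(1-p)·6 = p·0+(1-p)·8 ⇒ p(14) = (1-p)(2) ⇒ p = 1/8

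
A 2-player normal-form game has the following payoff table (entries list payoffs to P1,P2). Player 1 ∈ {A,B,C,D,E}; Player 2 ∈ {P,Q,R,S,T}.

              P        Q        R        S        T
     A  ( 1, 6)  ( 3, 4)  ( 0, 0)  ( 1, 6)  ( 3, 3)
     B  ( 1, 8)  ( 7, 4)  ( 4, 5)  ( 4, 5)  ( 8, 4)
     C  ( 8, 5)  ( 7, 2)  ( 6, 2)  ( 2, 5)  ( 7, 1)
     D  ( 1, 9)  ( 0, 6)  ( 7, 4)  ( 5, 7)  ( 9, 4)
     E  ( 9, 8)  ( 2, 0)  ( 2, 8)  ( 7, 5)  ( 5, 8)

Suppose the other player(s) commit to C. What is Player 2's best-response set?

u_2(P vs C) = 5
u_2(Q vs C) = 2
u_2(R vs C) = 2
u_2(S vs C) = 5
u_2(T vs C) = 1
max payoff 5 at {P,S}

BR_2 = {P,S}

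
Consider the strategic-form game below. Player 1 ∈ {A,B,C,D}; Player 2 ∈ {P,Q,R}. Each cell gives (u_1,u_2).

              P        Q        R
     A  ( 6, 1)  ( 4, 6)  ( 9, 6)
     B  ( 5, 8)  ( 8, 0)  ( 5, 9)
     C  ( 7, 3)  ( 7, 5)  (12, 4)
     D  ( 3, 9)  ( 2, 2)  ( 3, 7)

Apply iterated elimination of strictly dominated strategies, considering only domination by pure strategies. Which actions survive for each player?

Remaining: P1:{B,C} P2:{Q,R}

P1 drop A (C beats it: P:7>6 Q:7>4 R:12>9)
P1 drop D (B beats it: P:5>3 Q:8>2 R:5>3)
P2 drop P (R beats it: B:9>8 C:4>3)
P1→{B,C} P2→{Q,R}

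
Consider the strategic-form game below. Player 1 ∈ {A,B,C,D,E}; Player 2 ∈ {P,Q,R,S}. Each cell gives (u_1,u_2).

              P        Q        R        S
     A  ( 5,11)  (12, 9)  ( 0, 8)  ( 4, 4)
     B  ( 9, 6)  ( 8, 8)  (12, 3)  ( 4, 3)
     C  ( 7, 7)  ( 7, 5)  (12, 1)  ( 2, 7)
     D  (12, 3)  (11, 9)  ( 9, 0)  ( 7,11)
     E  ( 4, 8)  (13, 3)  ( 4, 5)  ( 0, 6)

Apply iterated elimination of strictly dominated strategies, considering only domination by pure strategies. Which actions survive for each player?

P2 drop R (P beats it: A:11>8 B:6>3 C:7>1 D:3>0 E:8>5)
P1 drop B (D beats it: P:12>9 Q:11>8 S:7>4)
P1 drop C (D beats it: P:12>7 Q:11>7 S:7>2)
P1→{A,D,E} P2→{P,Q,S}

Survivors P1:{A,D,E} P2:{P,Q,S}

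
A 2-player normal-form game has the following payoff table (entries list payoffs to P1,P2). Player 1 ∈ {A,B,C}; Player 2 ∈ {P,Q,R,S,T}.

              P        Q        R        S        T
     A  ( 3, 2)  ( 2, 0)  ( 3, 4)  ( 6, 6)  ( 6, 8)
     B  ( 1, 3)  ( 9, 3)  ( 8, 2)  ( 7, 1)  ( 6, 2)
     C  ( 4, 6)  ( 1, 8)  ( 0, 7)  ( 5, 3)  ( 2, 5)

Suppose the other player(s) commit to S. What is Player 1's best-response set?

P1 best: {B}

u_1(A vs S) = 6
u_1(B vs S) = 7
u_1(C vs S) = 5
max payoff 7 at {B}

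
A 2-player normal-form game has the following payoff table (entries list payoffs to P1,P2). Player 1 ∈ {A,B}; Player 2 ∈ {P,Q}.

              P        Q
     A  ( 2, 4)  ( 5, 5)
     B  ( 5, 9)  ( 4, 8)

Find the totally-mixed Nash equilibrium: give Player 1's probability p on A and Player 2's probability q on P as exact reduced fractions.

(p,q) = (1/2, 1/4)

P1 indiff ⇒ q·2+(1-q)·5 = q·5+(1-q)·4 ⇒ q(-3) = (1-q)(-1) ⇒ q = 1/4
P2 indiff ⇒ p·4+(1-p)·9 = p·5+(1-p)·8 ⇒ p(-1) = (1-p)(-1) ⇒ p = 1/2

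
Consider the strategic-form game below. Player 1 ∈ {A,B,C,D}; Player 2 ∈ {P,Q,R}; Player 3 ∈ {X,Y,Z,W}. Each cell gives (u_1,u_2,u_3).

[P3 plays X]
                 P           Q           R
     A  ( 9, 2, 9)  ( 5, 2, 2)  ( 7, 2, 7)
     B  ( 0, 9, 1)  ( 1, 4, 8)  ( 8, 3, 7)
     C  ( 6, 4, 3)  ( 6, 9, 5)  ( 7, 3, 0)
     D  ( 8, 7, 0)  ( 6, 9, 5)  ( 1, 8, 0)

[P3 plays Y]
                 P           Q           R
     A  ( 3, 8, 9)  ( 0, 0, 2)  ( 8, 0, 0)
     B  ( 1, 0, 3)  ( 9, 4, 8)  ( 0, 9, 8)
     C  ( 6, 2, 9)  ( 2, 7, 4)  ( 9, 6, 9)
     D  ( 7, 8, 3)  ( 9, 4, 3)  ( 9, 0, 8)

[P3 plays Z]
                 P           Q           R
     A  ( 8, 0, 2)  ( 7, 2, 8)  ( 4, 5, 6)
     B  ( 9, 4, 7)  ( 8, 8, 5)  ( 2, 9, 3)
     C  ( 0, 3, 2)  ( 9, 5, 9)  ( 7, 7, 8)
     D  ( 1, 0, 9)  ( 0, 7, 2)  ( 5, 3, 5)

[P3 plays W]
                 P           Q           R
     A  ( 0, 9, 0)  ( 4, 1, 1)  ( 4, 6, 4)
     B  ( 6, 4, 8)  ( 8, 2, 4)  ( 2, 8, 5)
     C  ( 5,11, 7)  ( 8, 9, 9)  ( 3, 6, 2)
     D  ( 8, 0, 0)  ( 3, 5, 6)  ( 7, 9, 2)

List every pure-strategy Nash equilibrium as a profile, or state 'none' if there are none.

Nash profiles: (A,P,X)

(A,P,X): NE
(A,P,Y): not NE [P1→D gives 7>3]
(A,P,Z): not NE [P1→B gives 9>8; P2→R gives 5>0; P3→Y gives 9>2]
(A,P,W): not NE [P1→D gives 8>0; P3→Y gives 9>0]
(A,Q,X): not NE [P1→D gives 6>5; P3→Z gives 8>2]
(A,Q,Y): not NE [P1→D gives 9>0; P2→P gives 8>0; P3→Z gives 8>2]
(A,Q,Z): not NE [P1→C gives 9>7; P2→R gives 5>2]
(A,Q,W): not NE [P1→C gives 8>4; P2→P gives 9>1; P3→Z gives 8>1]
(A,R,X): not NE [P1→B gives 8>7]
(A,R,Y): not NE [P1→D gives 9>8; P2→P gives 8>0; P3→X gives 7>0]
(A,R,Z): not NE [P1→C gives 7>4; P3→X gives 7>6]
(A,R,W): not NE [P1→D gives 7>4; P2→P gives 9>6; P3→X gives 7>4]
(B,P,X): not NE [P1→A gives 9>0; P3→W gives 8>1]
(B,P,Y): not NE [P1→D gives 7>1; P2→R gives 9>0; P3→W gives 8>3]
(B,P,Z): not NE [P2→R gives 9>4; P3→W gives 8>7]
(B,P,W): not NE [P1→D gives 8>6; P2→R gives 8>4]
(B,Q,X): not NE [P1→D gives 6>1; P2→P gives 9>4]
(B,Q,Y): not NE [P2→R gives 9>4]
(B,Q,Z): not NE [P1→C gives 9>8; P2→R gives 9>8; P3→Y gives 8>5]
(B,Q,W): not NE [P2→R gives 8>2; P3→Y gives 8>4]
(B,R,X): not NE [P2→P gives 9>3; P3→Y gives 8>7]
(B,R,Y): not NE [P1→D gives 9>0]
(B,R,Z): not NE [P1→C gives 7>2; P3→Y gives 8>3]
(B,R,W): not NE [P1→D gives 7>2; P3→Y gives 8>5]
(C,P,X): not NE [P1→A gives 9>6; P2→Q gives 9>4; P3→Y gives 9>3]
(C,P,Y): not NE [P1→D gives 7>6; P2→Q gives 7>2]
(C,P,Z): not NE [P1→B gives 9>0; P2→R gives 7>3; P3→Y gives 9>2]
(C,P,W): not NE [P1→D gives 8>5; P3→Y gives 9>7]
(C,Q,X): not NE [P3→W gives 9>5]
(C,Q,Y): not NE [P1→D gives 9>2; P3→W gives 9>4]
(C,Q,Z): not NE [P2→R gives 7>5]
(C,Q,W): not NE [P2→P gives 11>9]
(C,R,X): not NE [P1→B gives 8>7; P2→Q gives 9>3; P3→Y gives 9>0]
(C,R,Y): not NE [P2→Q gives 7>6]
(C,R,Z): not NE [P3→Y gives 9>8]
(C,R,W): not NE [P1→D gives 7>3; P2→P gives 11>6; P3→Y gives 9>2]
(D,P,X): not NE [P1→A gives 9>8; P2→Q gives 9>7; P3→Z gives 9>0]
(D,P,Y): not NE [P3→Z gives 9>3]
(D,P,Z): not NE [P1→B gives 9>1; P2→Q gives 7>0]
(D,P,W): not NE [P2→R gives 9>0; P3→Z gives 9>0]
(D,Q,X): not NE [P3→W gives 6>5]
(D,Q,Y): not NE [P2→P gives 8>4; P3→W gives 6>3]
(D,Q,Z): not NE [P1→C gives 9>0; P3→W gives 6>2]
(D,Q,W): not NE [P1→C gives 8>3; P2→R gives 9>5]
(D,R,X): not NE [P1→B gives 8>1; P2→Q gives 9>8; P3→Y gives 8>0]
(D,R,Y): not NE [P2→P gives 8>0]
(D,R,Z): not NE [P1→C gives 7>5; P2→Q gives 7>3; P3→Y gives 8>5]
(D,R,W): not NE [P3→Y gives 8>2]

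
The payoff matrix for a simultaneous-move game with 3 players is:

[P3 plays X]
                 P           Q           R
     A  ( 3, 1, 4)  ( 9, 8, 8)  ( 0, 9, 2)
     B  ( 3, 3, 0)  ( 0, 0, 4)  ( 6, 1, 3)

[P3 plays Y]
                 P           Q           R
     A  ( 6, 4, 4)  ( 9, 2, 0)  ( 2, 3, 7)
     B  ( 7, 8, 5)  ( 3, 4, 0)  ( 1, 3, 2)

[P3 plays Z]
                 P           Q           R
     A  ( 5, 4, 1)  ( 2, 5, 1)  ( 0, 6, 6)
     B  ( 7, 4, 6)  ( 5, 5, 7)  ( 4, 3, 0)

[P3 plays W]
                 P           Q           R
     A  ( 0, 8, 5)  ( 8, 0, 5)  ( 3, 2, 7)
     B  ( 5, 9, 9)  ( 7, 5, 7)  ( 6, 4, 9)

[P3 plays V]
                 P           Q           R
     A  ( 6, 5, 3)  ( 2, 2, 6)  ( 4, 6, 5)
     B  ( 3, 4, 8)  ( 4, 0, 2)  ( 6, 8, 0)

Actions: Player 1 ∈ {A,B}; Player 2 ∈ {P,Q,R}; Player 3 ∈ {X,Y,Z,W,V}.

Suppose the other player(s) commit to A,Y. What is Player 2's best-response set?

P2 best: {P}

u_2(P vs A,Y) = 4
u_2(Q vs A,Y) = 2
u_2(R vs A,Y) = 3
max payoff 4 at {P}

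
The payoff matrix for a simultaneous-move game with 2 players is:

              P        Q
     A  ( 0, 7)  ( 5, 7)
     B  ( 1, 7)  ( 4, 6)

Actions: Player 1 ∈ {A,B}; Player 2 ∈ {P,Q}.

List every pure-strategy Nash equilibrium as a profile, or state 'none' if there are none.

(A,P): not NE [P1→B gives 1>0]
(A,Q): NE
(B,P): NE
(B,Q): not NE [P1→A gives 5>4; P2→P gives 7>6]

Nash profiles: (A,Q), (B,P)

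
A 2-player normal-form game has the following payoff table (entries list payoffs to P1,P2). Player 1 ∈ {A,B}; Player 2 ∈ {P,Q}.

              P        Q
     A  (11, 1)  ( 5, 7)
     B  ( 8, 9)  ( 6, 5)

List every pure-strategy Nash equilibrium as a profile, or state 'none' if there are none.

PSNE: ∅

(A,P): not NE [P2→Q gives 7>1]
(A,Q): not NE [P1→B gives 6>5]
(B,P): not NE [P1→A gives 11>8]
(B,Q): not NE [P2→P gives 9>5]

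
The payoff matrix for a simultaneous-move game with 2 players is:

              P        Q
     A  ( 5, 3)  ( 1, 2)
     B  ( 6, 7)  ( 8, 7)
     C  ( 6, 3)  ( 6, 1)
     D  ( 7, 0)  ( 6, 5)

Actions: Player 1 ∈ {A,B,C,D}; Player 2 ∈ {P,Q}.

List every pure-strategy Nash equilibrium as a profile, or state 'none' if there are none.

(A,P): not NE [P1→D gives 7>5]
(A,Q): not NE [P1→B gives 8>1; P2→P gives 3>2]
(B,P): not NE [P1→D gives 7>6]
(B,Q): NE
(C,P): not NE [P1→D gives 7>6]
(C,Q): not NE [P1→B gives 8>6; P2→P gives 3>1]
(D,P): not NE [P2→Q gives 5>0]
(D,Q): not NE [P1→B gives 8>6]

Nash profiles: (B,Q)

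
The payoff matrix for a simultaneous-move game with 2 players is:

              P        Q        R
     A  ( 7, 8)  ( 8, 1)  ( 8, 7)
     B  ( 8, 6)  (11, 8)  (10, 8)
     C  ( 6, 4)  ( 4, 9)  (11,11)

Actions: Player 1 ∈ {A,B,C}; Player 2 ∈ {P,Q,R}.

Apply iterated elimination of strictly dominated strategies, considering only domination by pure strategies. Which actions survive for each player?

IESDS → P1:{B,C} P2:{Q,R}

P1 drop A (B beats it: P:8>7 Q:11>8 R:10>8)
P2 drop P (Q beats it: B:8>6 C:9>4)
P1→{B,C} P2→{Q,R}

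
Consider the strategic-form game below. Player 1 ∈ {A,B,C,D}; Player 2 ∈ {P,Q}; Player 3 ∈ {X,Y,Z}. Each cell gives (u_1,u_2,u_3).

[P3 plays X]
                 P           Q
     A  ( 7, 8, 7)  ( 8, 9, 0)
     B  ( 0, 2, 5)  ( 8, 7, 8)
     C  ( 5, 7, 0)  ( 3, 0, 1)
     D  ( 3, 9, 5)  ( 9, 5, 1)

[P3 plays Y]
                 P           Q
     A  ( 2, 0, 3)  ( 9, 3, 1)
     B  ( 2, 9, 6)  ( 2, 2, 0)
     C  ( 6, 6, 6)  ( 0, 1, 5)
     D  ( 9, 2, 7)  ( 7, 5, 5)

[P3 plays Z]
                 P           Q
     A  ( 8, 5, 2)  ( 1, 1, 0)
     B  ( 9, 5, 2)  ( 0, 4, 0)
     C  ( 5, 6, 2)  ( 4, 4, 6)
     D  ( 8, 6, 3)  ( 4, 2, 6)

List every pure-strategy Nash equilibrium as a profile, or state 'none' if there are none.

NE set: (A,Q,Y)

(A,P,X): not NE [P2→Q gives 9>8]
(A,P,Y): not NE [P1→D gives 9>2; P2→Q gives 3>0; P3→X gives 7>3]
(A,P,Z): not NE [P1→B gives 9>8; P3→X gives 7>2]
(A,Q,X): not NE [P1→D gives 9>8; P3→Y gives 1>0]
(A,Q,Y): NE
(A,Q,Z): not NE [P1→D gives 4>1; P2→P gives 5>1; P3→Y gives 1>0]
(B,P,X): not NE [P1→A gives 7>0; P2→Q gives 7>2; P3→Y gives 6>5]
(B,P,Y): not NE [P1→D gives 9>2]
(B,P,Z): not NE [P3→Y gives 6>2]
(B,Q,X): not NE [P1→D gives 9>8]
(B,Q,Y): not NE [P1→A gives 9>2; P2→P gives 9>2; P3→X gives 8>0]
(B,Q,Z): not NE [P1→D gives 4>0; P2→P gives 5>4; P3→X gives 8>0]
(C,P,X): not NE [P1→A gives 7>5; P3→Y gives 6>0]
(C,P,Y): not NE [P1→D gives 9>6]
(C,P,Z): not NE [P1→B gives 9>5; P3→Y gives 6>2]
(C,Q,X): not NE [P1→D gives 9>3; P2→P gives 7>0; P3→Z gives 6>1]
(C,Q,Y): not NE [P1→A gives 9>0; P2→P gives 6>1; P3→Z gives 6>5]
(C,Q,Z): not NE [P2→P gives 6>4]
(D,P,X): not NE [P1→A gives 7>3; P3→Y gives 7>5]
(D,P,Y): not NE [P2→Q gives 5>2]
(D,P,Z): not NE [P1→B gives 9>8; P3→Y gives 7>3]
(D,Q,X): not NE [P2→P gives 9>5; P3→Z gives 6>1]
(D,Q,Y): not NE [P1→A gives 9>7; P3→Z gives 6>5]
(D,Q,Z): not NE [P2→P gives 6>2]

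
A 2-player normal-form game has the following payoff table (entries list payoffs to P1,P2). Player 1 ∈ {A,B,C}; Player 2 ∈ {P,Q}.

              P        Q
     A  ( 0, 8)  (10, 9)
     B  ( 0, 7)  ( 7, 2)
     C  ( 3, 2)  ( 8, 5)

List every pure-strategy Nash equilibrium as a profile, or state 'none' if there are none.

(A,P): not NE [P1→C gives 3>0; P2→Q gives 9>8]
(A,Q): NE
(B,P): not NE [P1→C gives 3>0]
(B,Q): not NE [P1→A gives 10>7; P2→P gives 7>2]
(C,P): not NE [P2→Q gives 5>2]
(C,Q): not NE [P1→A gives 10>8]

PSNE = {(A,Q)}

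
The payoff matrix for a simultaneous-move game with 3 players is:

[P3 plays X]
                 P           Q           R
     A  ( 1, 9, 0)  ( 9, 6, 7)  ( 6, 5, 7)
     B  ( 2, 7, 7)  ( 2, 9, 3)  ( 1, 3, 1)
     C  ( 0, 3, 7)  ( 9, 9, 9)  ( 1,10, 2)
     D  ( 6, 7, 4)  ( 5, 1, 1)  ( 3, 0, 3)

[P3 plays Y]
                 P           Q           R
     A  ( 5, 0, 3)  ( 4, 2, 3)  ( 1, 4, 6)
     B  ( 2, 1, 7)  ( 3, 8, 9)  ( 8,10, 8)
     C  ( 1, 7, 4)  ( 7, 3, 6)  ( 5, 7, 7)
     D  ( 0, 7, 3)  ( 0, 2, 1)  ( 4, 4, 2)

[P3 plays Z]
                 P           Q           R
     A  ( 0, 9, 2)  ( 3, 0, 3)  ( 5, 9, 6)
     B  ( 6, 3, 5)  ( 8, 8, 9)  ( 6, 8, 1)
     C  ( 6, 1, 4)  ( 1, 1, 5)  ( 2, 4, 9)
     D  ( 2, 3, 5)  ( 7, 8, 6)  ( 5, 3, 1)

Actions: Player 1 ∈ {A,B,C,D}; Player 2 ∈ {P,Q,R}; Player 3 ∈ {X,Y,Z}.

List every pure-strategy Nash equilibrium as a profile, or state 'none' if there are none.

Nash profiles: (B,Q,Z), (B,R,Y)

(A,P,X): not NE [P1→D gives 6>1; P3→Y gives 3>0]
(A,P,Y): not NE [P2→R gives 4>0]
(A,P,Z): not NE [P1→C gives 6>0; P3→Y gives 3>2]
(A,Q,X): not NE [P2→P gives 9>6]
(A,Q,Y): not NE [P1→C gives 7>4; P2→R gives 4>2; P3→X gives 7>3]
(A,Q,Z): not NE [P1→B gives 8>3; P2→R gives 9>0; P3→X gives 7>3]
(A,R,X): not NE [P2→P gives 9>5]
(A,R,Y): not NE [P1→B gives 8>1; P3→X gives 7>6]
(A,R,Z): not NE [P1→B gives 6>5; P3→X gives 7>6]
(B,P,X): not NE [P1→D gives 6>2; P2→Q gives 9>7]
(B,P,Y): not NE [P1→A gives 5>2; P2→R gives 10>1]
(B,P,Z): not NE [P2→R gives 8>3; P3→Y gives 7>5]
(B,Q,X): not NE [P1→C gives 9>2; P3→Z gives 9>3]
(B,Q,Y): not NE [P1→C gives 7>3; P2→R gives 10>8]
(B,Q,Z): NE
(B,R,X): not NE [P1→A gives 6>1; P2→Q gives 9>3; P3→Y gives 8>1]
(B,R,Y): NE
(B,R,Z): not NE [P3→Y gives 8>1]
(C,P,X): not NE [P1→D gives 6>0; P2→R gives 10>3]
(C,P,Y): not NE [P1→A gives 5>1; P3→X gives 7>4]
(C,P,Z): not NE [P2→R gives 4>1; P3→X gives 7>4]
(C,Q,X): not NE [P2→R gives 10>9]
(C,Q,Y): not NE [P2→R gives 7>3; P3→X gives 9>6]
(C,Q,Z): not NE [P1→B gives 8>1; P2→R gives 4>1; P3→X gives 9>5]
(C,R,X): not NE [P1→A gives 6>1; P3→Z gives 9>2]
(C,R,Y): not NE [P1→B gives 8>5; P3→Z gives 9>7]
(C,R,Z): not NE [P1→B gives 6>2]
(D,P,X): not NE [P3→Z gives 5>4]
(D,P,Y): not NE [P1→A gives 5>0; P3→Z gives 5>3]
(D,P,Z): not NE [P1→C gives 6>2; P2→Q gives 8>3]
(D,Q,X): not NE [P1→C gives 9>5; P2→P gives 7>1; P3→Z gives 6>1]
(D,Q,Y): not NE [P1→C gives 7>0; P2→P gives 7>2; P3→Z gives 6>1]
(D,Q,Z): not NE [P1→B gives 8>7]
(D,R,X): not NE [P1→A gives 6>3; P2→P gives 7>0]
(D,R,Y): not NE [P1→B gives 8>4; P2→P gives 7>4; P3→X gives 3>2]
(D,R,Z): not NE [P1→B gives 6>5; P2→Q gives 8>3; P3→X gives 3>1]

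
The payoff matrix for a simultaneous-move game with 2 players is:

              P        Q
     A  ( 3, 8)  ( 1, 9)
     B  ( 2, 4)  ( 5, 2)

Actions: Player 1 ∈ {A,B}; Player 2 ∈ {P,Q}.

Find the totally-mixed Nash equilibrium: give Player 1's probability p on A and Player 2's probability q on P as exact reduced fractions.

P1 mixes 2/3 on A; P2 mixes 4/5 on P

P1 indiff ⇒ q·3+(1-q)·1 = q·2+(1-q)·5 ⇒ q(1) = (1-q)(4) ⇒ q = 4/5
P2 indiff ⇒ p·8+(1-p)·4 = p·9+(1-p)·2 ⇒ p(-1) = (1-p)(-2) ⇒ p = 2/3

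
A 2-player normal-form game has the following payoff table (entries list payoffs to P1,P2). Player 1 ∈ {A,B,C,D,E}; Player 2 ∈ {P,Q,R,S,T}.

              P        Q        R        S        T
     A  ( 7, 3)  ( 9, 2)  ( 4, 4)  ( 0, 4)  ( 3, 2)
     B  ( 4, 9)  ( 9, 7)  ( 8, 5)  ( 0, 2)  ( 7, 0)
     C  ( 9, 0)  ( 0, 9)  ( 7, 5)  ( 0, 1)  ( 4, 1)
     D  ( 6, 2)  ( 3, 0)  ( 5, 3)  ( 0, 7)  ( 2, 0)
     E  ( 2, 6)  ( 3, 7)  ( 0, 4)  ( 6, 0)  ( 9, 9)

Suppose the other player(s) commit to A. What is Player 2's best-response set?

u_2(P vs A) = 3
u_2(Q vs A) = 2
u_2(R vs A) = 4
u_2(S vs A) = 4
u_2(T vs A) = 2
max payoff 4 at {R,S}

BR_2 = {R,S}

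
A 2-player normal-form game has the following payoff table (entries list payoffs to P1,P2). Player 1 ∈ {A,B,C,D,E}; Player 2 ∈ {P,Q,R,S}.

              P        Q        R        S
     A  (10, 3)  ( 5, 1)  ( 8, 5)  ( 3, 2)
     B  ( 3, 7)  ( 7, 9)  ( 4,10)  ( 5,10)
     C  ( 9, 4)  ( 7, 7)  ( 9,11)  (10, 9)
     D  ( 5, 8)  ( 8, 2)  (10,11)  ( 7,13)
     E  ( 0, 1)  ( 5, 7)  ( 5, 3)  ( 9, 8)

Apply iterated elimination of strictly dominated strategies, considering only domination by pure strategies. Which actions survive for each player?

Remaining: P1:{C,D} P2:{R,S}

P1 drop B (D beats it: P:5>3 Q:8>7 R:10>4 S:7>5)
P1 drop E (C beats it: P:9>0 Q:7>5 R:9>5 S:10>9)
P2 drop P (R beats it: A:5>3 C:11>4 D:11>8)
P1 drop A (C beats it: Q:7>5 R:9>8 S:10>3)
P2 drop Q (R beats it: C:11>7 D:11>2)
P1→{C,D} P2→{R,S}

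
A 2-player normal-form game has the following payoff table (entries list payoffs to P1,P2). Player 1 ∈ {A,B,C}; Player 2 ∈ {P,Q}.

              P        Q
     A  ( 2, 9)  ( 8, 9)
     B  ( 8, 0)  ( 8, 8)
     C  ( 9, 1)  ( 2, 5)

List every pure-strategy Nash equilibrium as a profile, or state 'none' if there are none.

Nash profiles: (A,Q), (B,Q)

(A,P): not NE [P1→C gives 9>2]
(A,Q): NE
(B,P): not NE [P1→C gives 9>8; P2→Q gives 8>0]
(B,Q): NE
(C,P): not NE [P2→Q gives 5>1]
(C,Q): not NE [P1→B gives 8>2]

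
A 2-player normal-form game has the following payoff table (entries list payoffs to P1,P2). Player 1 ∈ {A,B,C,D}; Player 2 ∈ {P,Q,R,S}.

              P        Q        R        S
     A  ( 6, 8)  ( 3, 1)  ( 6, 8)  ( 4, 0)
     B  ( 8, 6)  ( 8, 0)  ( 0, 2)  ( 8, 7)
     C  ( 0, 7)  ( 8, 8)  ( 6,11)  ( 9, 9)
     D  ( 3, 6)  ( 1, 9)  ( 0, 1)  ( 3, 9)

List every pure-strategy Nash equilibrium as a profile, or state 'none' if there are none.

(A,P): not NE [P1→B gives 8>6]
(A,Q): not NE [P1→C gives 8>3; P2→R gives 8>1]
(A,R): NE
(A,S): not NE [P1→C gives 9>4; P2→R gives 8>0]
(B,P): not NE [P2→S gives 7>6]
(B,Q): not NE [P2→S gives 7>0]
(B,R): not NE [P1→C gives 6>0; P2→S gives 7>2]
(B,S): not NE [P1→C gives 9>8]
(C,P): not NE [P1→B gives 8>0; P2→R gives 11>7]
(C,Q): not NE [P2→R gives 11>8]
(C,R): NE
(C,S): not NE [P2→R gives 11>9]
(D,P): not NE [P1→B gives 8>3; P2→S gives 9>6]
(D,Q): not NE [P1→C gives 8>1]
(D,R): not NE [P1→C gives 6>0; P2→S gives 9>1]
(D,S): not NE [P1→C gives 9>3]

PSNE = {(A,R), (C,R)}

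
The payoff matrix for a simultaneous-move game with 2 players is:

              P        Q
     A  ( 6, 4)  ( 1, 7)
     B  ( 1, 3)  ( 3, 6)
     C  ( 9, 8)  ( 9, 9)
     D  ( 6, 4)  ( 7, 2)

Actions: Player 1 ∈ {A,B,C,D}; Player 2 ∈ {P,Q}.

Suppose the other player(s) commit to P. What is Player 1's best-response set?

u_1(A vs P) = 6
u_1(B vs P) = 1
u_1(C vs P) = 9
u_1(D vs P) = 6
max payoff 9 at {C}

P1 best: {C}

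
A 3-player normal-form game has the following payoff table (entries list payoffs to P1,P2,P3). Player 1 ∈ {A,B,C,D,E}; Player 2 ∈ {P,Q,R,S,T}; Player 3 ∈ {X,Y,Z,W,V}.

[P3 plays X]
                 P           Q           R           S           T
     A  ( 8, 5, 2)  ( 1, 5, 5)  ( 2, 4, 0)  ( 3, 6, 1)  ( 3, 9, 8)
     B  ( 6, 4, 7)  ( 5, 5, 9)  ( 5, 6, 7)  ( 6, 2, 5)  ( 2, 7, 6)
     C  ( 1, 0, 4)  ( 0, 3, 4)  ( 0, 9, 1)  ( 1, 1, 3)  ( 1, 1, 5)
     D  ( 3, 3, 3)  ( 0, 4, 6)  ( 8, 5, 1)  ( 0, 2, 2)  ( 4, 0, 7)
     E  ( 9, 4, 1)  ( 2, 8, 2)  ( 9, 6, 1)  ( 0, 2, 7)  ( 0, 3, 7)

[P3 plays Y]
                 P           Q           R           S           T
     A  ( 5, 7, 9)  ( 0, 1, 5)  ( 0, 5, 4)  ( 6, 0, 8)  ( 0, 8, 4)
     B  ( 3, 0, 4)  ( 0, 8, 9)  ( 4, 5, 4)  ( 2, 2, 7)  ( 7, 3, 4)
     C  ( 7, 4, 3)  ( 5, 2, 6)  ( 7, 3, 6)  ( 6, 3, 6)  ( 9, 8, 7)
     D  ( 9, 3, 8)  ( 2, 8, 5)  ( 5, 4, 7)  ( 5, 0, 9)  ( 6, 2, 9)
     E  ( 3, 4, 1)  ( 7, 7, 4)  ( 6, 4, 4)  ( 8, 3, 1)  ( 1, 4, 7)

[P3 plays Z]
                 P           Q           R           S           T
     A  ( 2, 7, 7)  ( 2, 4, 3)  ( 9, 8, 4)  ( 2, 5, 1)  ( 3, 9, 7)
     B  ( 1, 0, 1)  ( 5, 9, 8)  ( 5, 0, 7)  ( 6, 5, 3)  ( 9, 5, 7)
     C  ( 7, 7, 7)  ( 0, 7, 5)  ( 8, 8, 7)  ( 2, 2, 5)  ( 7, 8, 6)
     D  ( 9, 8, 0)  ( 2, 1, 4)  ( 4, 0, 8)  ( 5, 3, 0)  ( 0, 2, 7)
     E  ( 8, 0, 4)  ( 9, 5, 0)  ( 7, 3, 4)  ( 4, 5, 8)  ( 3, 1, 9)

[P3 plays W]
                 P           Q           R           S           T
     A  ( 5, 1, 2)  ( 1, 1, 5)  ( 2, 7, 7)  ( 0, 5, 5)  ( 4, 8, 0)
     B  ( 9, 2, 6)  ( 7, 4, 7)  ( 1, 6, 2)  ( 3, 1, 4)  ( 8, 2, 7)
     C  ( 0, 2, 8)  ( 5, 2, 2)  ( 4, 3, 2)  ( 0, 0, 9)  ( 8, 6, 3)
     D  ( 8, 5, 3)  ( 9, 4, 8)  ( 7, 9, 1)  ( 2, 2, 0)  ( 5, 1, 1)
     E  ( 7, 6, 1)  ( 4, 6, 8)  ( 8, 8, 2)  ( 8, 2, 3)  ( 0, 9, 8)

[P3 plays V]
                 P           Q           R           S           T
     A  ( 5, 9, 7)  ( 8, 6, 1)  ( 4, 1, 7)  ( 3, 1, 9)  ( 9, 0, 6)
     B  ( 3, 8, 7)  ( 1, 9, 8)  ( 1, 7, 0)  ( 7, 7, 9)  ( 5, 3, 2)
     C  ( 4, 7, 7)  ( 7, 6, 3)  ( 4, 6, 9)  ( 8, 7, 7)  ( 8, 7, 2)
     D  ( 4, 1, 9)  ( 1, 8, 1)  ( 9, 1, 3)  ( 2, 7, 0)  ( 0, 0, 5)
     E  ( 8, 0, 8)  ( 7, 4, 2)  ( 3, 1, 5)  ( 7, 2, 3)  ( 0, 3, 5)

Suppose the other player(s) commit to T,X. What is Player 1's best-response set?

BR_1 = {D}

u_1(A vs T,X) = 3
u_1(B vs T,X) = 2
u_1(C vs T,X) = 1
u_1(D vs T,X) = 4
u_1(E vs T,X) = 0
max payoff 4 at {D}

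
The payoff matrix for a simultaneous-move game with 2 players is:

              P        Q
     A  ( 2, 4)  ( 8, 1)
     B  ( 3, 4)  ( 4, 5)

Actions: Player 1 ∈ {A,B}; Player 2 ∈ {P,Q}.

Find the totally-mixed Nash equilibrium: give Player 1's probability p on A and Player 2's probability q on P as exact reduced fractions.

P1 indiff ⇒ q·2+(1-q)·8 = q·3+(1-q)·4 ⇒ q(-1) = (1-q)(-4) ⇒ q = 4/5
P2 indiff ⇒ p·4+(1-p)·4 = p·1+(1-p)·5 ⇒ p(3) = (1-p)(1) ⇒ p = 1/4

P1 mixes 1/4 on A; P2 mixes 4/5 on P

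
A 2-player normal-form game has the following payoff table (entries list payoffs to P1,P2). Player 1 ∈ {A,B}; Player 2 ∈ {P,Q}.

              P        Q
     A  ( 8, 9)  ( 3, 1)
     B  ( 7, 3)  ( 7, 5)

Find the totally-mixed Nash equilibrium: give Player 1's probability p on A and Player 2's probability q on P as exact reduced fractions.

P1 indiff ⇒ q·8+(1-q)·3 = q·7+(1-q)·7 ⇒ q(1) = (1-q)(4) ⇒ q = 4/5
P2 indiff ⇒ p·9+(1-p)·3 = p·1+(1-p)·5 ⇒ p(8) = (1-p)(2) ⇒ p = 1/5

P1 mixes 1/5 on A; P2 mixes 4/5 on P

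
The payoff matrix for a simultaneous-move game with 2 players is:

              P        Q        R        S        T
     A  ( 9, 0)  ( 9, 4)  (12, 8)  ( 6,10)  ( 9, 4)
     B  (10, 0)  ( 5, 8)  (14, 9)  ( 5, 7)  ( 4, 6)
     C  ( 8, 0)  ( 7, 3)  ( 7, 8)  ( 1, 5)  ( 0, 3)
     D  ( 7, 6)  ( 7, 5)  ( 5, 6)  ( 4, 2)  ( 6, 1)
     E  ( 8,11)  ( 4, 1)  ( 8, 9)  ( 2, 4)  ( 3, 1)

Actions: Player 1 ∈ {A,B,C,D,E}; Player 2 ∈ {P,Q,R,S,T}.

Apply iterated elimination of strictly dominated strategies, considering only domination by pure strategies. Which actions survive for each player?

P1 drop C (A beats it: P:9>8 Q:9>7 R:12>7 S:6>1 T:9>0)
P1 drop D (A beats it: P:9>7 Q:9>7 R:12>5 S:6>4 T:9>6)
P1 drop E (A beats it: P:9>8 Q:9>4 R:12>8 S:6>2 T:9>3)
P2 drop P (Q beats it: A:4>0 B:8>0)
P2 drop Q (R beats it: A:8>4 B:9>8)
P2 drop T (R beats it: A:8>4 B:9>6)
P1→{A,B} P2→{R,S}

Remaining: P1:{A,B} P2:{R,S}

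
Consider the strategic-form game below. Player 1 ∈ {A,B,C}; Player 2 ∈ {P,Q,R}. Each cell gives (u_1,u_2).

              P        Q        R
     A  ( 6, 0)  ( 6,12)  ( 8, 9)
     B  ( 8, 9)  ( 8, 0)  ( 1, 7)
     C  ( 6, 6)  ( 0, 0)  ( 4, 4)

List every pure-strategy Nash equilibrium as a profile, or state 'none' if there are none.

(A,P): not NE [P1→B gives 8>6; P2→Q gives 12>0]
(A,Q): not NE [P1→B gives 8>6]
(A,R): not NE [P2→Q gives 12>9]
(B,P): NE
(B,Q): not NE [P2→P gives 9>0]
(B,R): not NE [P1→A gives 8>1; P2→P gives 9>7]
(C,P): not NE [P1→B gives 8>6]
(C,Q): not NE [P1→B gives 8>0; P2→P gives 6>0]
(C,R): not NE [P1→A gives 8>4; P2→P gives 6>4]

PSNE = {(B,P)}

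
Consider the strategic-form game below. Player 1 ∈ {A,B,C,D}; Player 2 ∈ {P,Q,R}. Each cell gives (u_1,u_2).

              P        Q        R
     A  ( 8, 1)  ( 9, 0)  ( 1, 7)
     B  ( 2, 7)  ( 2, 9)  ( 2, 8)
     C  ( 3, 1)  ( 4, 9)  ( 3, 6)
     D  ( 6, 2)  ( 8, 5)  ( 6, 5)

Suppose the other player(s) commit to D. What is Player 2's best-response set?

u_2(P vs D) = 2
u_2(Q vs D) = 5
u_2(R vs D) = 5
max payoff 5 at {Q,R}

argmax u_2 = {Q,R}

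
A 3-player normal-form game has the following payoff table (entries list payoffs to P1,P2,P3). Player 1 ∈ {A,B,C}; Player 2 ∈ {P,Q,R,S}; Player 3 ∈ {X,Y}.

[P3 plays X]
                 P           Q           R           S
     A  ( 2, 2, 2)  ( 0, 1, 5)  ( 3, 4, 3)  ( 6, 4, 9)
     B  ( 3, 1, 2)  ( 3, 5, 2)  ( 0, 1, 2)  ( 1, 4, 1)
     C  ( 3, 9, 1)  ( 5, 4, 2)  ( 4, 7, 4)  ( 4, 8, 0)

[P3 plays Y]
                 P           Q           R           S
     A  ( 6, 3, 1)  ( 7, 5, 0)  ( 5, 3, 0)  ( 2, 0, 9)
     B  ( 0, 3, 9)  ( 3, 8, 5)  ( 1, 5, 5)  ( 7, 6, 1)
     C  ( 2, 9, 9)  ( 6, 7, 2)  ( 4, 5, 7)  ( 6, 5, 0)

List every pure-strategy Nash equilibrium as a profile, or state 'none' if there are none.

(A,P,X): not NE [P1→C gives 3>2; P2→S gives 4>2]
(A,P,Y): not NE [P2→Q gives 5>3; P3→X gives 2>1]
(A,Q,X): not NE [P1→C gives 5>0; P2→S gives 4>1]
(A,Q,Y): not NE [P3→X gives 5>0]
(A,R,X): not NE [P1→C gives 4>3]
(A,R,Y): not NE [P2→Q gives 5>3; P3→X gives 3>0]
(A,S,X): NE
(A,S,Y): not NE [P1→B gives 7>2; P2→Q gives 5>0]
(B,P,X): not NE [P2→Q gives 5>1; P3→Y gives 9>2]
(B,P,Y): not NE [P1→A gives 6>0; P2→Q gives 8>3]
(B,Q,X): not NE [P1→C gives 5>3; P3→Y gives 5>2]
(B,Q,Y): not NE [P1→A gives 7>3]
(B,R,X): not NE [P1→C gives 4>0; P2→Q gives 5>1; P3→Y gives 5>2]
(B,R,Y): not NE [P1→A gives 5>1; P2→Q gives 8>5]
(B,S,X): not NE [P1→A gives 6>1; P2→Q gives 5>4]
(B,S,Y): not NE [P2→Q gives 8>6]
(C,P,X): not NE [P3→Y gives 9>1]
(C,P,Y): not NE [P1→A gives 6>2]
(C,Q,X): not NE [P2→P gives 9>4]
(C,Q,Y): not NE [P1→A gives 7>6; P2→P gives 9>7]
(C,R,X): not NE [P2→P gives 9>7; P3→Y gives 7>4]
(C,R,Y): not NE [P1→A gives 5>4; P2→P gives 9>5]
(C,S,X): not NE [P1→A gives 6>4; P2→P gives 9>8]
(C,S,Y): not NE [P1→B gives 7>6; P2→P gives 9>5]

Nash profiles: (A,S,X)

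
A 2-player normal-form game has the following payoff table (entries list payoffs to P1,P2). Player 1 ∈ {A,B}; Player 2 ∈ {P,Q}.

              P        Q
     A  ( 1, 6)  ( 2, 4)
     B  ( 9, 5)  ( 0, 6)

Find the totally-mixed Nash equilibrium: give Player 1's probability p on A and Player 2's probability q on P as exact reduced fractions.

P1 indiff ⇒ q·1+(1-q)·2 = q·9+(1-q)·0 ⇒ q(-8) = (1-q)(-2) ⇒ q = 1/5
P2 indiff ⇒ p·6+(1-p)·5 = p·4+(1-p)·6 ⇒ p(2) = (1-p)(1) ⇒ p = 1/3

p=1/3, q=1/5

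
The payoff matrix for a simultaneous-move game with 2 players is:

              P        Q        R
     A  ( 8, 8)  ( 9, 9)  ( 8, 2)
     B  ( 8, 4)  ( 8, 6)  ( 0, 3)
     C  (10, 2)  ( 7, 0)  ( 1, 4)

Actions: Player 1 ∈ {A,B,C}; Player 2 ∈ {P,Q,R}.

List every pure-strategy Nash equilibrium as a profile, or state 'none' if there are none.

(A,P): not NE [P1→C gives 10>8; P2→Q gives 9>8]
(A,Q): NE
(A,R): not NE [P2→Q gives 9>2]
(B,P): not NE [P1→C gives 10>8; P2→Q gives 6>4]
(B,Q): not NE [P1→A gives 9>8]
(B,R): not NE [P1→A gives 8>0; P2→Q gives 6>3]
(C,P): not NE [P2→R gives 4>2]
(C,Q): not NE [P1→A gives 9>7; P2→R gives 4>0]
(C,R): not NE [P1→A gives 8>1]

NE set: (A,Q)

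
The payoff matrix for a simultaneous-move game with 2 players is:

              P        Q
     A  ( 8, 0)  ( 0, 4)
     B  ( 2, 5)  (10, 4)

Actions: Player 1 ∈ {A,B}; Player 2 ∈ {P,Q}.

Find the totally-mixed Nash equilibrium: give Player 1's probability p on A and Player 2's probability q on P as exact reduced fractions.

P1 indiff ⇒ q·8+(1-q)·0 = q·2+(1-q)·10 ⇒ q(6) = (1-q)(10) ⇒ q = 5/8
P2 indiff ⇒ p·0+(1-p)·5 = p·4+(1-p)·4 ⇒ p(-4) = (1-p)(-1) ⇒ p = 1/5

p=1/5, q=5/8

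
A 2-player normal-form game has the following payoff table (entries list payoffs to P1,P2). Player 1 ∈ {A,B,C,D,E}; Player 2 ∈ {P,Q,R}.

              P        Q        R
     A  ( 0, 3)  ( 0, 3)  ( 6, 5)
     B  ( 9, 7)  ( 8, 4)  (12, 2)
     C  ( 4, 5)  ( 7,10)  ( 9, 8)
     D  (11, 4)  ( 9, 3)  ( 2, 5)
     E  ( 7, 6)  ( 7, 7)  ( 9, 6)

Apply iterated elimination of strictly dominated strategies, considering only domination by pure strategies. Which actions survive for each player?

P1 drop A (B beats it: P:9>0 Q:8>0 R:12>6)
P1 drop C (B beats it: P:9>4 Q:8>7 R:12>9)
P1 drop E (B beats it: P:9>7 Q:8>7 R:12>9)
P2 drop Q (P beats it: B:7>4 D:4>3)
P1→{B,D} P2→{P,R}

Remaining: P1:{B,D} P2:{P,R}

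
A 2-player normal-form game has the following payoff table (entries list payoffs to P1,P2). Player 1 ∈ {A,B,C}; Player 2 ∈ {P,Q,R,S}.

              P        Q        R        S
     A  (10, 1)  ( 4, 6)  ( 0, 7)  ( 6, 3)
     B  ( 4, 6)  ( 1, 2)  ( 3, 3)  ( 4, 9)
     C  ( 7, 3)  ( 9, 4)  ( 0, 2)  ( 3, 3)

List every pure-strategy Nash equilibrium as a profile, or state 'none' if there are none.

(A,P): not NE [P2→R gives 7>1]
(A,Q): not NE [P1→C gives 9>4; P2→R gives 7>6]
(A,R): not NE [P1→B gives 3>0]
(A,S): not NE [P2→R gives 7>3]
(B,P): not NE [P1→A gives 10>4; P2→S gives 9>6]
(B,Q): not NE [P1→C gives 9>1; P2→S gives 9>2]
(B,R): not NE [P2→S gives 9>3]
(B,S): not NE [P1→A gives 6>4]
(C,P): not NE [P1→A gives 10>7; P2→Q gives 4>3]
(C,Q): NE
(C,R): not NE [P1→B gives 3>0; P2→Q gives 4>2]
(C,S): not NE [P1→A gives 6>3; P2→Q gives 4>3]

NE set: (C,Q)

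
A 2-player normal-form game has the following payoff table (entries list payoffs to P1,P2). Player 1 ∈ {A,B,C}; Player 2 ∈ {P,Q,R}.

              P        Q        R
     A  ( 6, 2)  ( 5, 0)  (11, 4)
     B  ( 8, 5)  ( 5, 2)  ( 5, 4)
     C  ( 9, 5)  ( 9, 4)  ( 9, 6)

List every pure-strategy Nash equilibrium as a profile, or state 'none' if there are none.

(A,P): not NE [P1→C gives 9>6; P2→R gives 4>2]
(A,Q): not NE [P1→C gives 9>5; P2→R gives 4>0]
(A,R): NE
(B,P): not NE [P1→C gives 9>8]
(B,Q): not NE [P1→C gives 9>5; P2→P gives 5>2]
(B,R): not NE [P1→A gives 11>5; P2→P gives 5>4]
(C,P): not NE [P2→R gives 6>5]
(C,Q): not NE [P2→R gives 6>4]
(C,R): not NE [P1→A gives 11>9]

NE set: (A,R)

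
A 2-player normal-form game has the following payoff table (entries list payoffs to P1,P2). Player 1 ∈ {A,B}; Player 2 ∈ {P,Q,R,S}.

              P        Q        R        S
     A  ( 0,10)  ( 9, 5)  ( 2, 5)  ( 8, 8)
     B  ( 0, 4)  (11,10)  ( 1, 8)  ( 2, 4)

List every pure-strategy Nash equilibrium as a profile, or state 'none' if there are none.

Nash profiles: (A,P), (B,Q)

(A,P): NE
(A,Q): not NE [P1→B gives 11>9; P2→P gives 10>5]
(A,R): not NE [P2→P gives 10>5]
(A,S): not NE [P2→P gives 10>8]
(B,P): not NE [P2→Q gives 10>4]
(B,Q): NE
(B,R): not NE [P1→A gives 2>1; P2→Q gives 10>8]
(B,S): not NE [P1→A gives 8>2; P2→Q gives 10>4]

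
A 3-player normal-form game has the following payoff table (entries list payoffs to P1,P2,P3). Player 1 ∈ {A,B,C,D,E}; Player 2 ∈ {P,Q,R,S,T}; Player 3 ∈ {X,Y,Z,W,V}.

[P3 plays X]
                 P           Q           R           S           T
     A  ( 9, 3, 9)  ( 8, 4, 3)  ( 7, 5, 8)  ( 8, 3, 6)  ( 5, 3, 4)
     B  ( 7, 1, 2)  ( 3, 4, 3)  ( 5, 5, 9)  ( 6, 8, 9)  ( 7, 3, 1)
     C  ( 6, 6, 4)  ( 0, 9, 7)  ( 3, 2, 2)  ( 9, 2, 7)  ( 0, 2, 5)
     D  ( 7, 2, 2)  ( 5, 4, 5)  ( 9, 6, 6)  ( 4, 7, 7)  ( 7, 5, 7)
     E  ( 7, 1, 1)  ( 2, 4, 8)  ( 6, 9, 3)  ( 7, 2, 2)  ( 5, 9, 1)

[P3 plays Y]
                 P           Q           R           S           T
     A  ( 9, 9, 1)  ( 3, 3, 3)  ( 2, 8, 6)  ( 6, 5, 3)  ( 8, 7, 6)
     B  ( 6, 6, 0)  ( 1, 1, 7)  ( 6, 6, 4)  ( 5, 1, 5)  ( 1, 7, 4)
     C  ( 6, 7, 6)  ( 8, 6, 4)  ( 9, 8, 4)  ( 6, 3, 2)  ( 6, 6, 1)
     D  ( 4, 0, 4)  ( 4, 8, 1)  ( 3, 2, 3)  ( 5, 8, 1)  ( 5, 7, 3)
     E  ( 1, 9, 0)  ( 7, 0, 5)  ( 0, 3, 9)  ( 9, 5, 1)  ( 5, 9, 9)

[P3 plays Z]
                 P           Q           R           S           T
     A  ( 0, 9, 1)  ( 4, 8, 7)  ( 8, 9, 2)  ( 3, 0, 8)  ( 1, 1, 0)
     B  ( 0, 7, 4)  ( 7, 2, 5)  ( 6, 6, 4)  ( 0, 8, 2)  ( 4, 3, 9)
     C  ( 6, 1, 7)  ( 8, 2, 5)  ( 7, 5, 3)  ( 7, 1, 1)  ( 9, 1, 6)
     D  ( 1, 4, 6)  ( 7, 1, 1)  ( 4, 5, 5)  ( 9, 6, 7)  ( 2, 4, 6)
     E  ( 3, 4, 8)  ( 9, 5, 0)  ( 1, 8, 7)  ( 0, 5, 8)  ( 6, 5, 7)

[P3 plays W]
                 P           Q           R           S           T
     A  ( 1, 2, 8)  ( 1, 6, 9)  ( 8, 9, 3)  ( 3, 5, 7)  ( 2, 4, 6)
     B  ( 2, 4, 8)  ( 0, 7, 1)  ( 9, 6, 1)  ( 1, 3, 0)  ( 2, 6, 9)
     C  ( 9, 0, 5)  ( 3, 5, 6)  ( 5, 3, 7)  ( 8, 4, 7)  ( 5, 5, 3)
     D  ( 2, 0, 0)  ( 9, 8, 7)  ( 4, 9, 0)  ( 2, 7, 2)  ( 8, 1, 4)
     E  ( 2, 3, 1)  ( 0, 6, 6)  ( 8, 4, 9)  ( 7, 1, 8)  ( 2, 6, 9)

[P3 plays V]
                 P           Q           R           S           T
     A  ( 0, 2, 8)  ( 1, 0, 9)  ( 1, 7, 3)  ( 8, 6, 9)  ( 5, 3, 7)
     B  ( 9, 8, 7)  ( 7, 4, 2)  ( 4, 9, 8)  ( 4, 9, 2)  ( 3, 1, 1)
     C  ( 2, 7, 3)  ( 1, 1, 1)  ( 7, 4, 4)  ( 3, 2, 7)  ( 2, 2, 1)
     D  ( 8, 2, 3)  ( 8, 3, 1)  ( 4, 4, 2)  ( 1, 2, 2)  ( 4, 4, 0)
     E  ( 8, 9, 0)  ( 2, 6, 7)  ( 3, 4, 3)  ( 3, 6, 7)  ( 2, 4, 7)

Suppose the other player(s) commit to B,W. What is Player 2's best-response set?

u_2(P vs B,W) = 4
u_2(Q vs B,W) = 7
u_2(R vs B,W) = 6
u_2(S vs B,W) = 3
u_2(T vs B,W) = 6
max payoff 7 at {Q}

argmax u_2 = {Q}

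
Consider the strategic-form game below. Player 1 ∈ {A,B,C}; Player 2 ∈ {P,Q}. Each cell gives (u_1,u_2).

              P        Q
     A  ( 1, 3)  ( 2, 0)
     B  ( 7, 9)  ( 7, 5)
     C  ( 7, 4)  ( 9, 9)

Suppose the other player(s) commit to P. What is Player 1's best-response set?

argmax u_1 = {B,C}

u_1(A vs P) = 1
u_1(B vs P) = 7
u_1(C vs P) = 7
max payoff 7 at {B,C}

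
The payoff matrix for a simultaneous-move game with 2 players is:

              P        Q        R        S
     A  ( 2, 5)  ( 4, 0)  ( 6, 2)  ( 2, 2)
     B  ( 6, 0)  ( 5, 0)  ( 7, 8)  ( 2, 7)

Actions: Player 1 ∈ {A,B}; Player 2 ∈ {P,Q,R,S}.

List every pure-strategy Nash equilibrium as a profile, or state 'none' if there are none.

(A,P): not NE [P1→B gives 6>2]
(A,Q): not NE [P1→B gives 5>4; P2→P gives 5>0]
(A,R): not NE [P1→B gives 7>6; P2→P gives 5>2]
(A,S): not NE [P2→P gives 5>2]
(B,P): not NE [P2→R gives 8>0]
(B,Q): not NE [P2→R gives 8>0]
(B,R): NE
(B,S): not NE [P2→R gives 8>7]

PSNE = {(B,R)}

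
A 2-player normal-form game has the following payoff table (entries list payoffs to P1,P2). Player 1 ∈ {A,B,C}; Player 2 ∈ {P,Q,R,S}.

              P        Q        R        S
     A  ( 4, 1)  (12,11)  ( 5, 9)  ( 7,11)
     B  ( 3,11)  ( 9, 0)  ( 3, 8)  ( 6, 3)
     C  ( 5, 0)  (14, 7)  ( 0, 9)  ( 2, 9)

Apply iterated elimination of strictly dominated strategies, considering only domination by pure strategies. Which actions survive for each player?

P1 drop B (A beats it: P:4>3 Q:12>9 R:5>3 S:7>6)
P2 drop P (Q beats it: A:11>1 C:7>0)
P1→{A,C} P2→{Q,R,S}

Remaining: P1:{A,C} P2:{Q,R,S}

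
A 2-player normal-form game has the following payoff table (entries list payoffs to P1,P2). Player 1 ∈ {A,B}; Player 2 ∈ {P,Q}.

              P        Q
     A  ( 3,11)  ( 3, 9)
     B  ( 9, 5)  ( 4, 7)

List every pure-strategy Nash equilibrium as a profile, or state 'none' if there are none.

(A,P): not NE [P1→B gives 9>3]
(A,Q): not NE [P1→B gives 4>3; P2→P gives 11>9]
(B,P): not NE [P2→Q gives 7>5]
(B,Q): NE

Nash profiles: (B,Q)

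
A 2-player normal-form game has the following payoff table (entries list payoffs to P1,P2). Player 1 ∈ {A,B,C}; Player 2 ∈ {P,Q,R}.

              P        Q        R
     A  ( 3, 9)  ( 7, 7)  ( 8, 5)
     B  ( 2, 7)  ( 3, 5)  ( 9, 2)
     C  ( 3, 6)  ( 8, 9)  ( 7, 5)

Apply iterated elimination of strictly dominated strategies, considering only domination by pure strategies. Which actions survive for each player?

Survivors P1:{A,C} P2:{P,Q}

P2 drop R (P beats it: A:9>5 B:7>2 C:6>5)
P1 drop B (A beats it: P:3>2 Q:7>3)
P1→{A,C} P2→{P,Q}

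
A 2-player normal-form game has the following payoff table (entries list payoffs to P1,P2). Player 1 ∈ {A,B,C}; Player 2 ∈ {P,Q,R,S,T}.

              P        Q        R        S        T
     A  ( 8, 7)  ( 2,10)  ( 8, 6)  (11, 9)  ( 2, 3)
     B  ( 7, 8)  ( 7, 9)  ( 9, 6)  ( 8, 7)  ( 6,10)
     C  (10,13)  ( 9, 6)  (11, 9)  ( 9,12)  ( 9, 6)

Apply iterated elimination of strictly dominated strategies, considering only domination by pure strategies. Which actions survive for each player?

P1 drop B (C beats it: P:10>7 Q:9>7 R:11>9 S:9>8 T:9>6)
P2 drop R (P beats it: A:7>6 C:13>9)
P2 drop T (P beats it: A:7>3 C:13>6)
P1→{A,C} P2→{P,Q,S}

Survivors P1:{A,C} P2:{P,Q,S}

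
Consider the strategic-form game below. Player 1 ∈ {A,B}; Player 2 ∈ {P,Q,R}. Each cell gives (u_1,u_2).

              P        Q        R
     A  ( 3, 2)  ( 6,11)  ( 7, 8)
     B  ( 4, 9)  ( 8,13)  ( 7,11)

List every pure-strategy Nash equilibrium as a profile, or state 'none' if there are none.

(A,P): not NE [P1→B gives 4>3; P2→Q gives 11>2]
(A,Q): not NE [P1→B gives 8>6]
(A,R): not NE [P2→Q gives 11>8]
(B,P): not NE [P2→Q gives 13>9]
(B,Q): NE
(B,R): not NE [P2→Q gives 13>11]

PSNE = {(B,Q)}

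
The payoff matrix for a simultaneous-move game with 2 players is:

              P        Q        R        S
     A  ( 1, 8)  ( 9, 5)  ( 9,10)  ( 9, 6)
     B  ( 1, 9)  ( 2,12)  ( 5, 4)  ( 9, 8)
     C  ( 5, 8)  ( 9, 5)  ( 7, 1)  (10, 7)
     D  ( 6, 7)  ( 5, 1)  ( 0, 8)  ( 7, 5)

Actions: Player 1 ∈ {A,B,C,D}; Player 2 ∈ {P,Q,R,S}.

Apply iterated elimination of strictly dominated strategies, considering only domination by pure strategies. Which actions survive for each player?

IESDS → P1:{A,C,D} P2:{P,R}

P1 drop B (C beats it: P:5>1 Q:9>2 R:7>5 S:10>9)
P2 drop Q (P beats it: A:8>5 C:8>5 D:7>1)
P2 drop S (P beats it: A:8>6 C:8>7 D:7>5)
P1→{A,C,D} P2→{P,R}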